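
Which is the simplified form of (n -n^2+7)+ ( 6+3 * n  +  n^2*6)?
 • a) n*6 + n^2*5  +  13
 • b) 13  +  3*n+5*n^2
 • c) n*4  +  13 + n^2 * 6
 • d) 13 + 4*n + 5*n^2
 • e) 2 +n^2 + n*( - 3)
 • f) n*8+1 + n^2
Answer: d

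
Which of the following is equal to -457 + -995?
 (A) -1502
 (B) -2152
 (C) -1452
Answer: C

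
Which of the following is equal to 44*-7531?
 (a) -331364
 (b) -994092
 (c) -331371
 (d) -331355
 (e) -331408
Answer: a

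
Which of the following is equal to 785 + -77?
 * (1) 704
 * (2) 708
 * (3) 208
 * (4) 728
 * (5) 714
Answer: 2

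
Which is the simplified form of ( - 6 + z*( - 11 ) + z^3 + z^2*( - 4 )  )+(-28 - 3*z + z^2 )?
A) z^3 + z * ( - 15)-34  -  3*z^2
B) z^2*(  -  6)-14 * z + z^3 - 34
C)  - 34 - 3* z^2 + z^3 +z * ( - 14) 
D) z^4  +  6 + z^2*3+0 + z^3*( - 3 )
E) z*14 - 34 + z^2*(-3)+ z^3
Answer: C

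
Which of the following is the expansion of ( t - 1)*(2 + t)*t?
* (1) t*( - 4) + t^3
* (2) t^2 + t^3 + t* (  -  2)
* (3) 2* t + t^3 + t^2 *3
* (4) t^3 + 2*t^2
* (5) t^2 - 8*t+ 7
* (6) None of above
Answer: 2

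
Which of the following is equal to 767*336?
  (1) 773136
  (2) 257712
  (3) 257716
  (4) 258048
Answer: 2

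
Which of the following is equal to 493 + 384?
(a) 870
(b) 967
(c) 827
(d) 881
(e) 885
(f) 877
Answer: f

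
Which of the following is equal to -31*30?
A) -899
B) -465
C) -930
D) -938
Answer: C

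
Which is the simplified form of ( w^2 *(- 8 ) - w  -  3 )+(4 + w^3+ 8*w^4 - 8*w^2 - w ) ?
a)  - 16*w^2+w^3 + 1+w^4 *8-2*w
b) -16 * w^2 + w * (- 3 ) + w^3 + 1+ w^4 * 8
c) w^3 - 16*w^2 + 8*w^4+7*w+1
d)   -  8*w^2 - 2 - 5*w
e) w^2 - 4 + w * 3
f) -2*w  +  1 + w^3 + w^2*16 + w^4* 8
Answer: a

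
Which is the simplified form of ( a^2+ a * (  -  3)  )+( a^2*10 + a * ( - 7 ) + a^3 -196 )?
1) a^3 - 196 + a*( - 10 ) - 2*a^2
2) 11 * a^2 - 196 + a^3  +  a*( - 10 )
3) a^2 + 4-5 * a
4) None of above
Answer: 2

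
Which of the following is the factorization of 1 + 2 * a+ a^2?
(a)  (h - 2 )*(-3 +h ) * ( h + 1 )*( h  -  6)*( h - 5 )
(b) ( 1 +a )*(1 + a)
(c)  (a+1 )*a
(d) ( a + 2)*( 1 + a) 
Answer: b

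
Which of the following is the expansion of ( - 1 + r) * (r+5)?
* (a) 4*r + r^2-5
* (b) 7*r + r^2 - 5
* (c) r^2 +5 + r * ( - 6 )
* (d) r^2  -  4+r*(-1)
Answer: a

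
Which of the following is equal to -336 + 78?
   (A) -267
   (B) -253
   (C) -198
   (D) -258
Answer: D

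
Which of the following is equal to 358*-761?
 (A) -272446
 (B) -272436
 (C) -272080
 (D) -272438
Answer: D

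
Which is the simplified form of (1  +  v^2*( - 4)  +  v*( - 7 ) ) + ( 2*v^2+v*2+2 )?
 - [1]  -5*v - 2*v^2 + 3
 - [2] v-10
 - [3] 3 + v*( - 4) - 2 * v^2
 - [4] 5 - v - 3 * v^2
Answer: 1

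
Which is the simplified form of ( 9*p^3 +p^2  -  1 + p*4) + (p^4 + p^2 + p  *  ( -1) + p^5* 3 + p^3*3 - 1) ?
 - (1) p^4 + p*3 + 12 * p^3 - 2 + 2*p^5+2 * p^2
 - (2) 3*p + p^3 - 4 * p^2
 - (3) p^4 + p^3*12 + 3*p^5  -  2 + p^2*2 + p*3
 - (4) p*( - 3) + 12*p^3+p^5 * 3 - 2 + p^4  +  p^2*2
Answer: 3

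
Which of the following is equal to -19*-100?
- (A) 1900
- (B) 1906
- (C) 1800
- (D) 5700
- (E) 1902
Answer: A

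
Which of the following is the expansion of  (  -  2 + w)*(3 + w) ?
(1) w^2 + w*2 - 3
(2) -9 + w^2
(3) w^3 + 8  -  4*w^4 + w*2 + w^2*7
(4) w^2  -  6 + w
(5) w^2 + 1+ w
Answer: 4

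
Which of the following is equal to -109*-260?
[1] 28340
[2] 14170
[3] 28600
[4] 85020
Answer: 1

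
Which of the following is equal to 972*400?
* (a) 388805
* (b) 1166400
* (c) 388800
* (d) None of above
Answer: c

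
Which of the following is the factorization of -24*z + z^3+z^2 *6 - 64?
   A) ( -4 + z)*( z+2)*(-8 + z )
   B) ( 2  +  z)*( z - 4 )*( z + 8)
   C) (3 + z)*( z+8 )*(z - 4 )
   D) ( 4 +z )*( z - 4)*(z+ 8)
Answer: B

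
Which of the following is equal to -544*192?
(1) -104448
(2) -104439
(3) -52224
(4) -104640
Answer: 1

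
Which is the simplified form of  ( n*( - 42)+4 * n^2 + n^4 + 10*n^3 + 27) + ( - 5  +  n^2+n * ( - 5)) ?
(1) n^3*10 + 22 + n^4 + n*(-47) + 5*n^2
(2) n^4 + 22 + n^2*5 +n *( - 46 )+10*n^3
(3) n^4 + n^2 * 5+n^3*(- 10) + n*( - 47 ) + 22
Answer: 1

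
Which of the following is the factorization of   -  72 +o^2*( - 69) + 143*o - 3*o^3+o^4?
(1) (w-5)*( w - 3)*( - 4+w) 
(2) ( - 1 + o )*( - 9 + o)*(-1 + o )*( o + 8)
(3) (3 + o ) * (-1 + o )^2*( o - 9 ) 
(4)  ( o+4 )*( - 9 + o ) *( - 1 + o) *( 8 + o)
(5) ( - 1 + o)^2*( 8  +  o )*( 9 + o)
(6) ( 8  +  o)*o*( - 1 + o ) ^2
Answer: 2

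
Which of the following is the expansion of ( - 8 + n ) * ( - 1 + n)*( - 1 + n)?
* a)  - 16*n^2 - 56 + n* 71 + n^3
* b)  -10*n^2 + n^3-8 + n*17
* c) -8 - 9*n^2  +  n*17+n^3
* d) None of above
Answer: b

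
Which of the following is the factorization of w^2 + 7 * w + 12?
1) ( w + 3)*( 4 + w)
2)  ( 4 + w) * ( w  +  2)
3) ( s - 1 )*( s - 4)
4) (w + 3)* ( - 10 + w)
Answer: 1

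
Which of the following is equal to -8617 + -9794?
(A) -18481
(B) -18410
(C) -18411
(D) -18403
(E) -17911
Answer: C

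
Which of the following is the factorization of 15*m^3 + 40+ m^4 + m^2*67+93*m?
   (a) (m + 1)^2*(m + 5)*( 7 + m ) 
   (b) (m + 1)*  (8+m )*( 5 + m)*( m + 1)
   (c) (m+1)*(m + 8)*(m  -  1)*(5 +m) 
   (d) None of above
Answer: b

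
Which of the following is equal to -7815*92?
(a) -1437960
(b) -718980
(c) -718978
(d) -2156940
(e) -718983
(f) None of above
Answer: b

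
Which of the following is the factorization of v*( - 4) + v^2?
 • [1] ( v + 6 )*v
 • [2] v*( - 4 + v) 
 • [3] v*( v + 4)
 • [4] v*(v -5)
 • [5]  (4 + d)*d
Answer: 2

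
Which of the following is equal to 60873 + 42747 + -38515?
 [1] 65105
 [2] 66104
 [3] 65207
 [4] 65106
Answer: 1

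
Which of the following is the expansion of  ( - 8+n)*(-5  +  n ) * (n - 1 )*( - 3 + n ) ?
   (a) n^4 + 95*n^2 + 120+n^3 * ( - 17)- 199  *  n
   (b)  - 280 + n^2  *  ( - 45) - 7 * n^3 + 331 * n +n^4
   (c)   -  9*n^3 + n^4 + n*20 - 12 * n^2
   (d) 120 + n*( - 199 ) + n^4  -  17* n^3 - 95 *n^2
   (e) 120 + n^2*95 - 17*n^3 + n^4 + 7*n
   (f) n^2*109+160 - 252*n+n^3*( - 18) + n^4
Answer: a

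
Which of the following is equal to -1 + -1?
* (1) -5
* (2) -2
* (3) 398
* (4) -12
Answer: 2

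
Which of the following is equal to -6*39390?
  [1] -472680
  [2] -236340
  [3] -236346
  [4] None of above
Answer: 2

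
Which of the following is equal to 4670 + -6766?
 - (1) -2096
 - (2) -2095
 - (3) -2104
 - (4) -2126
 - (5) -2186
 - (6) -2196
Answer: 1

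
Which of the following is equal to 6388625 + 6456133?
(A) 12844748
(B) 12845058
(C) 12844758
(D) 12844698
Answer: C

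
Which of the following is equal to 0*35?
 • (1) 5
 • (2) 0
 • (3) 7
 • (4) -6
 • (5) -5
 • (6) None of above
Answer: 2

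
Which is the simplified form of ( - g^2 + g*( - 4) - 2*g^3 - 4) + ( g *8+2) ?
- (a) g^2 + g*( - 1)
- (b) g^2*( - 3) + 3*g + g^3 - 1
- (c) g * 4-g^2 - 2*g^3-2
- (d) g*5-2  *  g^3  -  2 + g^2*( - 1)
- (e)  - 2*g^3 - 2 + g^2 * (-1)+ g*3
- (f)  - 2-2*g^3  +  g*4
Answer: c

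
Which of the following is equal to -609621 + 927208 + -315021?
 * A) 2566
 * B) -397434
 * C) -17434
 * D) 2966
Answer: A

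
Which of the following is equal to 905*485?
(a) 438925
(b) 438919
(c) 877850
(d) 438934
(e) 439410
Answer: a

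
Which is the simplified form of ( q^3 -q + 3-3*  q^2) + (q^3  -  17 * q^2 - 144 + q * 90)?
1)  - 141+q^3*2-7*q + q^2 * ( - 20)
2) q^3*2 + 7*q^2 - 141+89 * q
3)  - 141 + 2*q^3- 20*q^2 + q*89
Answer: 3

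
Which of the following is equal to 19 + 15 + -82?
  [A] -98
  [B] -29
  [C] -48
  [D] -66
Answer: C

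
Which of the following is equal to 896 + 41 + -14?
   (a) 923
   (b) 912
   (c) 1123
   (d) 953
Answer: a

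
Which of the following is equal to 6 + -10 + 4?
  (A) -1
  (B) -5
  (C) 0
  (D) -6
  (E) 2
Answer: C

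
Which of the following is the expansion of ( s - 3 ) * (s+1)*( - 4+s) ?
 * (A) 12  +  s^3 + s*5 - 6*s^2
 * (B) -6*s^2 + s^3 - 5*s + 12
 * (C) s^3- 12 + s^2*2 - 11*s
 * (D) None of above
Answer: A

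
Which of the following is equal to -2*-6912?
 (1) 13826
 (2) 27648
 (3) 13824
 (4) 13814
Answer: 3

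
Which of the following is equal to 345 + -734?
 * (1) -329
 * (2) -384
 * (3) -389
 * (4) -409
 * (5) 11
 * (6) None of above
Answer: 3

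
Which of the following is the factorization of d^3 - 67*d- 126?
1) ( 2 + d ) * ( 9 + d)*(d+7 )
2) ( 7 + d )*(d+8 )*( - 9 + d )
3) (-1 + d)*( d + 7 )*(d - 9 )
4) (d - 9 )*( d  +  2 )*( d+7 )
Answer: 4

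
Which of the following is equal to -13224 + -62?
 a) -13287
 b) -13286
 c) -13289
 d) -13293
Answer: b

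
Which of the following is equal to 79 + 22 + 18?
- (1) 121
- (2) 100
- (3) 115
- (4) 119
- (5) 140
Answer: 4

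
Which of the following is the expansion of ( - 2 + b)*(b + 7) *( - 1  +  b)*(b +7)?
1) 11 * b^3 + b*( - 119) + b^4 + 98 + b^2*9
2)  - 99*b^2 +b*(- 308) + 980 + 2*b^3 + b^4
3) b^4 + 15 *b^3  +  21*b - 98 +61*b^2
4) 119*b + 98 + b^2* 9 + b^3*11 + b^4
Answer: 1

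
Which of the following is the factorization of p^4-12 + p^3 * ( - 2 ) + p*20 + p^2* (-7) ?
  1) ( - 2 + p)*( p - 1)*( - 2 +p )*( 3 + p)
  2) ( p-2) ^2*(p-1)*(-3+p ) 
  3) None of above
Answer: 1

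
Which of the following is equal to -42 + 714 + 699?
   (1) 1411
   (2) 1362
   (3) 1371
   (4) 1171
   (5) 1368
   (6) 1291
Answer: 3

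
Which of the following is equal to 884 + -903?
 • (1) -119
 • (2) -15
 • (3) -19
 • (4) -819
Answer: 3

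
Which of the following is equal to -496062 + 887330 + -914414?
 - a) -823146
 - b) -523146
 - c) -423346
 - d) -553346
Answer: b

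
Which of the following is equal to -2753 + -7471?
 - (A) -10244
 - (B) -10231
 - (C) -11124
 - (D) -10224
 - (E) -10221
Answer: D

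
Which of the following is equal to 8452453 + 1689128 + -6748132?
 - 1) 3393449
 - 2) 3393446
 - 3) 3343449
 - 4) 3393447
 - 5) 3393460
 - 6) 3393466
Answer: 1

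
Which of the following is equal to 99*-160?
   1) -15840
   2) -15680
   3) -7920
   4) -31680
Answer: 1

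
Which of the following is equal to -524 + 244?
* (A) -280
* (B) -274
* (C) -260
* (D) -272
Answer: A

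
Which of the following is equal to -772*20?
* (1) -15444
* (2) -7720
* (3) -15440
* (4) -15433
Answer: 3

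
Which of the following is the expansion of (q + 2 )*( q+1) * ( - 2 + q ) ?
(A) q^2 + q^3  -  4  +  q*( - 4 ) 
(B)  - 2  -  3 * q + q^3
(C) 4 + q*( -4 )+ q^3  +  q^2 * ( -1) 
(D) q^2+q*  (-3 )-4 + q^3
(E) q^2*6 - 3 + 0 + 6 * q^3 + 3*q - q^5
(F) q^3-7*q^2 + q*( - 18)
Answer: A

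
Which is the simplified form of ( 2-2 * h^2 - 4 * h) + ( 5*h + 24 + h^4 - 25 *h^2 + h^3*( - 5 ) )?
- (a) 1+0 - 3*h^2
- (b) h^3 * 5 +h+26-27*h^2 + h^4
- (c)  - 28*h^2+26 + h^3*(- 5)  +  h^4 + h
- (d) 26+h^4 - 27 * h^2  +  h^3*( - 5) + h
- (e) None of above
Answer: d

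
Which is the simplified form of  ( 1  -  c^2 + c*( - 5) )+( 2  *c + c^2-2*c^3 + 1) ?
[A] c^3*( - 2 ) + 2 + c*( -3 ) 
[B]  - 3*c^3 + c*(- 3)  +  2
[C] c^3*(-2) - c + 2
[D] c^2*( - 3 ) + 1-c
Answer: A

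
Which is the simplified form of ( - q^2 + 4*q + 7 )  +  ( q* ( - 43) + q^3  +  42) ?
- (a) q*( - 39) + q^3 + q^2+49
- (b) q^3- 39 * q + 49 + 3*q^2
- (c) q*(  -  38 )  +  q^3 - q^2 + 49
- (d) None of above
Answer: d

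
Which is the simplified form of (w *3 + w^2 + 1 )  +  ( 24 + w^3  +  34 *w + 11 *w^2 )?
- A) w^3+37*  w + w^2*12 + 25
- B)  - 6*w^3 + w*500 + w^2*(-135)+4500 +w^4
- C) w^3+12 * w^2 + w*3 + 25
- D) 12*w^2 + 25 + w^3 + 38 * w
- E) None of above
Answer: A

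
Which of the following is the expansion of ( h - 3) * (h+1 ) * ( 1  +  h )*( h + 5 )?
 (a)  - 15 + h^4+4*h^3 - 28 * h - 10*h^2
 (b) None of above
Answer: a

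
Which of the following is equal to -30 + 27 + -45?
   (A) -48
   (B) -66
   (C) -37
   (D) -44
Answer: A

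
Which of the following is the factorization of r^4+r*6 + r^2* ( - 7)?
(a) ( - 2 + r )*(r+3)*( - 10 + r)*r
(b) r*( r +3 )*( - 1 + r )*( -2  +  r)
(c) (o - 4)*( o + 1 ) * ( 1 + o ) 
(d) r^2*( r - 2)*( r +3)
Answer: b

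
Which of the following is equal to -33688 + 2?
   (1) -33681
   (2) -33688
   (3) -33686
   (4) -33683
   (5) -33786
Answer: 3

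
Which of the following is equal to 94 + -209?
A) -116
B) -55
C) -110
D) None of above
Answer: D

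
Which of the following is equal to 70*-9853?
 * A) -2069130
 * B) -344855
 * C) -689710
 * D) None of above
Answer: C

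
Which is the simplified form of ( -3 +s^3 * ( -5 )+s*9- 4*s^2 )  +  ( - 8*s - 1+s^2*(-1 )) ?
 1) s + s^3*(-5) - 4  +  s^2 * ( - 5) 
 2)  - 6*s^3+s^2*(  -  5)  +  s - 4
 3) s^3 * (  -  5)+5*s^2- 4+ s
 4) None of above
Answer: 1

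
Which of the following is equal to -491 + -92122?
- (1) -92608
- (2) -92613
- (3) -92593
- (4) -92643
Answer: 2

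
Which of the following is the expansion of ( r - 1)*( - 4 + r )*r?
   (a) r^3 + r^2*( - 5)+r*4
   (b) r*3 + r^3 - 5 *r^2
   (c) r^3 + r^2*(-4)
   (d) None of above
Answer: a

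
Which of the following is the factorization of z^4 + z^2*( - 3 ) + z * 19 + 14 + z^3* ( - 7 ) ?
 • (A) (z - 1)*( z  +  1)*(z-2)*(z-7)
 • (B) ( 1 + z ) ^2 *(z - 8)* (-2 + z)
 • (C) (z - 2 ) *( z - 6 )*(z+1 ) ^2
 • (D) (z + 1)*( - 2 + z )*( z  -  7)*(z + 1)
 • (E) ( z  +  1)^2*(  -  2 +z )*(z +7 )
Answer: D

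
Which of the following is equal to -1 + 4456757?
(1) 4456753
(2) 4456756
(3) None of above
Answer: 2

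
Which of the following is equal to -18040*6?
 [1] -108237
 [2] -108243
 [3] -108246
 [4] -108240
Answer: 4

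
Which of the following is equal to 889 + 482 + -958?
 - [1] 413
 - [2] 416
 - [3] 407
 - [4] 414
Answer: 1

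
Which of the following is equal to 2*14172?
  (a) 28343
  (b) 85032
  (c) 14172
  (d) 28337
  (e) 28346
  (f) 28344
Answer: f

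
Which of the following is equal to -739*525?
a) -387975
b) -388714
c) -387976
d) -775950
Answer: a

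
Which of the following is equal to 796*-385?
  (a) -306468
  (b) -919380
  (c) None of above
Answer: c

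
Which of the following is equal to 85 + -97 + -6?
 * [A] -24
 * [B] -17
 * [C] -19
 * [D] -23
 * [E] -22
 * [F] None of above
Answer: F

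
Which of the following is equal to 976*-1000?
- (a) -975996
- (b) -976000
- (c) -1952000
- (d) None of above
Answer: b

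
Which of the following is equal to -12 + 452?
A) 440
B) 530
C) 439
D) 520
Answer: A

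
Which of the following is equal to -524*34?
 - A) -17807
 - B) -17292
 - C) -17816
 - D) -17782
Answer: C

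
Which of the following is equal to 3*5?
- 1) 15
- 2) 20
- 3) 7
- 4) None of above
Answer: 1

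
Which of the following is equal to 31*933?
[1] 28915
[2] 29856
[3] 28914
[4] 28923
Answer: 4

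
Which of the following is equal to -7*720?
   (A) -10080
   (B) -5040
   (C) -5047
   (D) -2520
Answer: B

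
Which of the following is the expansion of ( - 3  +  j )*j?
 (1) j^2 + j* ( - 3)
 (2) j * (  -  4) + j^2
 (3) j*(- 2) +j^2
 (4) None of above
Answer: 1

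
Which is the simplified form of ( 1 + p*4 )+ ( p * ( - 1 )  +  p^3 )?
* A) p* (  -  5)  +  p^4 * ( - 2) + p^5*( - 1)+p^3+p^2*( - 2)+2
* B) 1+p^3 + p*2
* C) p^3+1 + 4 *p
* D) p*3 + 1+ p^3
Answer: D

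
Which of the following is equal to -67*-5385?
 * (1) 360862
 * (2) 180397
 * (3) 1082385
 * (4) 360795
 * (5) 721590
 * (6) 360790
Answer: 4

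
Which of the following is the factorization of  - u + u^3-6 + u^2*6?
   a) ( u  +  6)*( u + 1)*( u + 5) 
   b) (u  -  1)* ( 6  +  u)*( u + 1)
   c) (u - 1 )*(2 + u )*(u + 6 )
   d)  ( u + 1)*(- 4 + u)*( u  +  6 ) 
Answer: b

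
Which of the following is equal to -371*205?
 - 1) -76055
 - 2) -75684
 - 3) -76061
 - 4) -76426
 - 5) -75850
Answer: 1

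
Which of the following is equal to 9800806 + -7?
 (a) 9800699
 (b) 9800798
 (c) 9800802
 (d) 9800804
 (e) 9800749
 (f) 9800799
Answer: f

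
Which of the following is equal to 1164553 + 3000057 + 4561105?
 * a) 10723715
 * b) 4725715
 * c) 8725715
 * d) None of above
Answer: c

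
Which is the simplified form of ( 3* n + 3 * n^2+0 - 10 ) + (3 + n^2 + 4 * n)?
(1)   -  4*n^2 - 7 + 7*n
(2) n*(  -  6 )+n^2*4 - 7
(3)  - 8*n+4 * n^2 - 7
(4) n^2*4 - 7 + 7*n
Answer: 4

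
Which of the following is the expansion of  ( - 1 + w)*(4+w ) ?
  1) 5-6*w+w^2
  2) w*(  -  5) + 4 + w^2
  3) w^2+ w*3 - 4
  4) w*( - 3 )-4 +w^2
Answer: 3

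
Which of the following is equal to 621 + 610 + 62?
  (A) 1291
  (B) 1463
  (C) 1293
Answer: C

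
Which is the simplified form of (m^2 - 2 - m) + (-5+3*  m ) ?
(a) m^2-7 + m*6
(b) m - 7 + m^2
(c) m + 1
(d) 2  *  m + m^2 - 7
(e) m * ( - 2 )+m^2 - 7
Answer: d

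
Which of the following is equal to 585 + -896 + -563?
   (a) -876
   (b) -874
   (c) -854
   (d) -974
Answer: b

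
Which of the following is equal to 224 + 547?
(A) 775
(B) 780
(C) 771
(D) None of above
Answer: C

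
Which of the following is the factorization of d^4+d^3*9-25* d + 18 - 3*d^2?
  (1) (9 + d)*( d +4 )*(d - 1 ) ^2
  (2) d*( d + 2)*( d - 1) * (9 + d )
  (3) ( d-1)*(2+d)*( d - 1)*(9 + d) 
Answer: 3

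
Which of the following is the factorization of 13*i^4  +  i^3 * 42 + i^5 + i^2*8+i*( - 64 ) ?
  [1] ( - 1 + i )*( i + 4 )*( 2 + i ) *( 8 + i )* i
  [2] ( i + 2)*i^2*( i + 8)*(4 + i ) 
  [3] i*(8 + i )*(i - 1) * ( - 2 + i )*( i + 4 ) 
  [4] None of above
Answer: 1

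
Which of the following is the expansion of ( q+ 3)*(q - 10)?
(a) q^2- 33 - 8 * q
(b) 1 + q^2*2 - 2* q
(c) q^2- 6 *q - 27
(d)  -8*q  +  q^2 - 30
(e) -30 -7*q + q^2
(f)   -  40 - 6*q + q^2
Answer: e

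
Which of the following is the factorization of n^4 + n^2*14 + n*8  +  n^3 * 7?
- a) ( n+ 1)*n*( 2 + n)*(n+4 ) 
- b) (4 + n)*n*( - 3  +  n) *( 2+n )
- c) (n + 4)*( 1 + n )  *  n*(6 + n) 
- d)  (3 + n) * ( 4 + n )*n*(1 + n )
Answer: a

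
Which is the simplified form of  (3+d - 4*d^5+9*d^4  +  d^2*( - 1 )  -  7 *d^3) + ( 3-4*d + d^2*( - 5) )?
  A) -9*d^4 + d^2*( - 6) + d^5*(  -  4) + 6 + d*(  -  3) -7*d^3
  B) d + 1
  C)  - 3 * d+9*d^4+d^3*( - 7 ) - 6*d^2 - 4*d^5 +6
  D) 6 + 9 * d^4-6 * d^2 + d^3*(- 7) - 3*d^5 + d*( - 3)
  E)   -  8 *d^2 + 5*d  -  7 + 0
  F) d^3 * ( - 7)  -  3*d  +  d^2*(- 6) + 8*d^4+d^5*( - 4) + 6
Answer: C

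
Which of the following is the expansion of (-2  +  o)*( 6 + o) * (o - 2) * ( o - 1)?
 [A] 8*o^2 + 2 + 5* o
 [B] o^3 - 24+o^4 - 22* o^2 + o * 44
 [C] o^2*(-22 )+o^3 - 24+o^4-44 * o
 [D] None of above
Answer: B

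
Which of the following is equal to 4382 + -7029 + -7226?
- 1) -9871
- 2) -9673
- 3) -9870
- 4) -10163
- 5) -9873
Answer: 5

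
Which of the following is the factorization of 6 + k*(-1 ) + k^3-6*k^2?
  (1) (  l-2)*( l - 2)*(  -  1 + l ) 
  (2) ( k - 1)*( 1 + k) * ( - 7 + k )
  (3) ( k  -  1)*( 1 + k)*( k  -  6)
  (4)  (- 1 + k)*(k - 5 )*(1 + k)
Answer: 3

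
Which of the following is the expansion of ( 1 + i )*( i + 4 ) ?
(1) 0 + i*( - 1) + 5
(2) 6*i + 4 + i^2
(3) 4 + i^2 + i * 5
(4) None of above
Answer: 3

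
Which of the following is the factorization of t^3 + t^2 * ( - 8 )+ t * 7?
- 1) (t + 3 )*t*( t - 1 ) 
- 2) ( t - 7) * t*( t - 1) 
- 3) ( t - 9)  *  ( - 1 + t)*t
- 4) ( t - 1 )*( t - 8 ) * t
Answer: 2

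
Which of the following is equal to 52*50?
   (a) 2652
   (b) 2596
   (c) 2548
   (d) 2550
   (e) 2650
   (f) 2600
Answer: f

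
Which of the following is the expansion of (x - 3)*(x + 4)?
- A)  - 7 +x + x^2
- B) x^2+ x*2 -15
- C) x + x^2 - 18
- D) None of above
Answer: D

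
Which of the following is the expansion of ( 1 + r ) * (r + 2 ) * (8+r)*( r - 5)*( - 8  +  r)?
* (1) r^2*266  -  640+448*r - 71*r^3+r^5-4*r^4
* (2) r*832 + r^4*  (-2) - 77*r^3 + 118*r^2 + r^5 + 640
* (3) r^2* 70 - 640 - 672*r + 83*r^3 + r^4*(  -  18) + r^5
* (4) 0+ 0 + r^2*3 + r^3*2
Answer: 2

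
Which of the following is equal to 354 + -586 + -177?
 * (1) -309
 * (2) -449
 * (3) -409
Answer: 3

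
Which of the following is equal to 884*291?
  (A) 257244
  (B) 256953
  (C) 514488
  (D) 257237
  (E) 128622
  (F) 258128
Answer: A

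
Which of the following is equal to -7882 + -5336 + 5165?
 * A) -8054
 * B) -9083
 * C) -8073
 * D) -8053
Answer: D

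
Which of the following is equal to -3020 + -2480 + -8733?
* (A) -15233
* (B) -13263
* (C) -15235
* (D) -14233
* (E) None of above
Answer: D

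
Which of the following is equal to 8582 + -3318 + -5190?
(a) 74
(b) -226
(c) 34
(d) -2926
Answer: a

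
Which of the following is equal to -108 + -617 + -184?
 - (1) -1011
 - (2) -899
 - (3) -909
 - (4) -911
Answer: 3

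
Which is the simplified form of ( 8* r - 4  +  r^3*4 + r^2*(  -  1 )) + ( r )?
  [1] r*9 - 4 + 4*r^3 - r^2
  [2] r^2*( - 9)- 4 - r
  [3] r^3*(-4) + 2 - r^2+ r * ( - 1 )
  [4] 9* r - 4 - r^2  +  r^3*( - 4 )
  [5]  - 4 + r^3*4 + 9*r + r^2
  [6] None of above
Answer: 1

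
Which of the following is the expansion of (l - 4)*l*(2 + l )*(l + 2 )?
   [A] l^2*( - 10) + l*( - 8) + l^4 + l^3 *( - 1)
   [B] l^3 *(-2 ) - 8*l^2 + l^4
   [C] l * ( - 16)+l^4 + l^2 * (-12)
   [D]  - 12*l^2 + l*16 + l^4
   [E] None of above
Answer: C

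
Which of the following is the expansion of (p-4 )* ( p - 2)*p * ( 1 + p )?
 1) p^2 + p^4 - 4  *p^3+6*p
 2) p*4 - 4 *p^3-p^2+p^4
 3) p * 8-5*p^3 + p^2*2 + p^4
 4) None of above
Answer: 3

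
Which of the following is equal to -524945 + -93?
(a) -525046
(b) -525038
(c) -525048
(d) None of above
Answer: b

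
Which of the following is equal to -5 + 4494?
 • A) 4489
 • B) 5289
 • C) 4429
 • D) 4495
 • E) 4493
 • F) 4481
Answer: A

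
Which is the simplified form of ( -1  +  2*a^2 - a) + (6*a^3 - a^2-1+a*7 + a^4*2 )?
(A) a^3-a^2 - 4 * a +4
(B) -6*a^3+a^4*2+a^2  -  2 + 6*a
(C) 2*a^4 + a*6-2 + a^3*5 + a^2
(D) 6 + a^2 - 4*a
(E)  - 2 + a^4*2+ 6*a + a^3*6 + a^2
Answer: E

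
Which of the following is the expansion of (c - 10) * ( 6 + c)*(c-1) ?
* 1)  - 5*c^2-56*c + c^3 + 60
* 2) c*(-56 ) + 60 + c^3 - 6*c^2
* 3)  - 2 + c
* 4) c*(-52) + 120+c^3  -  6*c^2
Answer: 1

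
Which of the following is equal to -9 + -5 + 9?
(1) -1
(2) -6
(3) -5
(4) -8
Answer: 3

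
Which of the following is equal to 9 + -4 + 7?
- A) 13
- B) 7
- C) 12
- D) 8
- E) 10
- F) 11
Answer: C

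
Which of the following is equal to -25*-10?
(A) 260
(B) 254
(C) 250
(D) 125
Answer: C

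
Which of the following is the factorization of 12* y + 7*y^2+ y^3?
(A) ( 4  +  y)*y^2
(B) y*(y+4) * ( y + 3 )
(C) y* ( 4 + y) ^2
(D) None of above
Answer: B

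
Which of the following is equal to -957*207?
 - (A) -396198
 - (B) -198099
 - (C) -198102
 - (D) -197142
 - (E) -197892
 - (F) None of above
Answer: B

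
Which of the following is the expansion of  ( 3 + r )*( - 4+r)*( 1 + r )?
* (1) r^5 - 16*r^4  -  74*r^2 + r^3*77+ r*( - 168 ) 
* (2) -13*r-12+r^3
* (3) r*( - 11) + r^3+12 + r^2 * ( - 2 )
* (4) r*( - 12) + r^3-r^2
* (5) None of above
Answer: 2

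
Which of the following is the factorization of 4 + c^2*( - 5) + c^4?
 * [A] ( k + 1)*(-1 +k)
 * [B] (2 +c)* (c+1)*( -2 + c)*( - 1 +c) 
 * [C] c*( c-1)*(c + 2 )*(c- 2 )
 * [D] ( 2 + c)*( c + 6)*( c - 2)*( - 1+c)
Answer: B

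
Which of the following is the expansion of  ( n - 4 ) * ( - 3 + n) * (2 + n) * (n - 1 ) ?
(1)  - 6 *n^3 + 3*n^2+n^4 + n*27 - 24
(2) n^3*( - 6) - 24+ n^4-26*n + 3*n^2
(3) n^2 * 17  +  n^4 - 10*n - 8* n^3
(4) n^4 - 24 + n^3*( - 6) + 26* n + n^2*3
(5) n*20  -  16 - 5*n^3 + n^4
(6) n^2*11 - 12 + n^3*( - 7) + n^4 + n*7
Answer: 4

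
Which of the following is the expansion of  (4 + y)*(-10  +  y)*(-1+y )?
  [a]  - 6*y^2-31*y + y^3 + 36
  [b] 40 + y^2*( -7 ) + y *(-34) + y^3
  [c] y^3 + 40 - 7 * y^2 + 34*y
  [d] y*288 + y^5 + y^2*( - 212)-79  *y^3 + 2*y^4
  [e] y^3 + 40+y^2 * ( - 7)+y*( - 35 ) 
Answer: b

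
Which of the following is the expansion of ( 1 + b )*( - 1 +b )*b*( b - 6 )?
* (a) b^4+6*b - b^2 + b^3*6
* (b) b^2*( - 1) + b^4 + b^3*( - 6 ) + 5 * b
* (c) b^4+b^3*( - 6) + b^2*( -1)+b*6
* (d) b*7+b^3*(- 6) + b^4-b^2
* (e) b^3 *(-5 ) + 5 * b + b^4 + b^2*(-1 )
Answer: c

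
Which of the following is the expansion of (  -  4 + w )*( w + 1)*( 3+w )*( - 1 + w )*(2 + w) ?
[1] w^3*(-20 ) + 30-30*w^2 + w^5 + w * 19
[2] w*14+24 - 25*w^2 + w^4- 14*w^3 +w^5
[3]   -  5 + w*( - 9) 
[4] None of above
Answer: 4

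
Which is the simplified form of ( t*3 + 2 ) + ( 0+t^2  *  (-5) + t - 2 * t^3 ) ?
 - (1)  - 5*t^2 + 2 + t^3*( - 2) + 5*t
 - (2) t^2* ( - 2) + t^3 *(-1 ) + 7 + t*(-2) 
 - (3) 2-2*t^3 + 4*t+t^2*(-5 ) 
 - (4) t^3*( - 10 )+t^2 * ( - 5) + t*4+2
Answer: 3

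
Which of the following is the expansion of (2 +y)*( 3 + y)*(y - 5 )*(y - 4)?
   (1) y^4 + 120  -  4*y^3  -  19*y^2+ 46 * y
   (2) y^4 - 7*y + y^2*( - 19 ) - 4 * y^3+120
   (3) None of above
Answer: 1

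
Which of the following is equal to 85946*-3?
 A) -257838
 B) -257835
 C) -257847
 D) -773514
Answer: A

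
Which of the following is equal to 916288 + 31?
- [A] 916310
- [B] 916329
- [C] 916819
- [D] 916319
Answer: D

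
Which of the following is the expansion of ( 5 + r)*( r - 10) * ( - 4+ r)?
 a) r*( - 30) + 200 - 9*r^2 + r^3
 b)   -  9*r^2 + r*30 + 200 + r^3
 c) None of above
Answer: a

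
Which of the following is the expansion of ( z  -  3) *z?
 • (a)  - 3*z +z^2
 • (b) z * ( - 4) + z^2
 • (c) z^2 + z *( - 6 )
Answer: a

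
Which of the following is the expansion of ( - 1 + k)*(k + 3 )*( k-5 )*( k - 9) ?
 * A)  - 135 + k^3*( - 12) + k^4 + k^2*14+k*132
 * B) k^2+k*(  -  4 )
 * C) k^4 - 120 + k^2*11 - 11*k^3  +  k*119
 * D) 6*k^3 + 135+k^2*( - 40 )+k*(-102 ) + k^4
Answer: A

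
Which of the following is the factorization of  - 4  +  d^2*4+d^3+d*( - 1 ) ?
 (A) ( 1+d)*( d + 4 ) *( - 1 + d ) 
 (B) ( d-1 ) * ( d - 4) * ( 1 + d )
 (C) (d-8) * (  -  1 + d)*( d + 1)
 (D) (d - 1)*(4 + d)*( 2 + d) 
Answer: A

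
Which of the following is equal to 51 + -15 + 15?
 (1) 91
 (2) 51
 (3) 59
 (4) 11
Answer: 2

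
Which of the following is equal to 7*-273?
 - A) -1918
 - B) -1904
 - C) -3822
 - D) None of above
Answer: D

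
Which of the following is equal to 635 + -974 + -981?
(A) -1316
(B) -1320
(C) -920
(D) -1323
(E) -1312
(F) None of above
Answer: B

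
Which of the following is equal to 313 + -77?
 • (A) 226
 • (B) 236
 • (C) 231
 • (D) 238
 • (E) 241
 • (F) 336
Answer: B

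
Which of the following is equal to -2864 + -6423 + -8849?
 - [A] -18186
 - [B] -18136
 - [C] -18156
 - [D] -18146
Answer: B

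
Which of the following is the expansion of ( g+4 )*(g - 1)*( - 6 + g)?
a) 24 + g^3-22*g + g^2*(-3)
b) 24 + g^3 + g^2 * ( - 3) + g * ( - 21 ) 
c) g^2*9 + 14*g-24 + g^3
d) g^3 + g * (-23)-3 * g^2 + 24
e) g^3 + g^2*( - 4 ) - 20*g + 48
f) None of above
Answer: a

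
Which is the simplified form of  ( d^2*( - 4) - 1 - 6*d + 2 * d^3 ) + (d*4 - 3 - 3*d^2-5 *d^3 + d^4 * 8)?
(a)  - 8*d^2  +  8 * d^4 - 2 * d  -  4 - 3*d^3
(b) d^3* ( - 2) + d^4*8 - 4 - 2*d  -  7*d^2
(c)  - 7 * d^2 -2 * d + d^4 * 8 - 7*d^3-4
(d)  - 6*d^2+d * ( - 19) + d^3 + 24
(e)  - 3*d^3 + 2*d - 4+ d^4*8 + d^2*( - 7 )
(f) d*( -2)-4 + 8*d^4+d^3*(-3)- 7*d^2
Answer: f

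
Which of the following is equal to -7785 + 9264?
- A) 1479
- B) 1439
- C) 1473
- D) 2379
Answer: A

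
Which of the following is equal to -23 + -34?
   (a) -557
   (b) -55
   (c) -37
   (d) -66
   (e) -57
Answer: e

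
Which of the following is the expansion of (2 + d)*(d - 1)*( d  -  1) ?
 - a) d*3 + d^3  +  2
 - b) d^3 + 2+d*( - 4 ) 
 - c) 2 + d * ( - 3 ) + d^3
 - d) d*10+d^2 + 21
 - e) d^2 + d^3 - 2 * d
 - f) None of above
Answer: c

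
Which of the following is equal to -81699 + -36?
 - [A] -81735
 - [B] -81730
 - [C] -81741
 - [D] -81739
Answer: A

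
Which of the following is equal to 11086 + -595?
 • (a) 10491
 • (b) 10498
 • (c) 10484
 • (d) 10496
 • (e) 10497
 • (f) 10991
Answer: a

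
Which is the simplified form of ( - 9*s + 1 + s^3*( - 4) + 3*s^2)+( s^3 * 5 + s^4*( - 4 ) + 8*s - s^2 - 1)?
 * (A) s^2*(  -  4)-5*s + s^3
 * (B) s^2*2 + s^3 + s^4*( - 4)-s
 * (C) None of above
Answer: B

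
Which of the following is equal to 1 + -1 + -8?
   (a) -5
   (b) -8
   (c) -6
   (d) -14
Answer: b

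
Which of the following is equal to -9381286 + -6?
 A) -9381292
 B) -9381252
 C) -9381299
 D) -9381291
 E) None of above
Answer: A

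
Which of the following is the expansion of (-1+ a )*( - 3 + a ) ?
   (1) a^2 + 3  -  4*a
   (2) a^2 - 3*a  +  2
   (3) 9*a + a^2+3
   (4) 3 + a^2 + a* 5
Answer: 1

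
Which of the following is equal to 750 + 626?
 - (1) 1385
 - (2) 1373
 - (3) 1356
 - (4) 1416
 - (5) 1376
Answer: 5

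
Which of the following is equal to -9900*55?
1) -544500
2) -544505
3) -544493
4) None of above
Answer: 1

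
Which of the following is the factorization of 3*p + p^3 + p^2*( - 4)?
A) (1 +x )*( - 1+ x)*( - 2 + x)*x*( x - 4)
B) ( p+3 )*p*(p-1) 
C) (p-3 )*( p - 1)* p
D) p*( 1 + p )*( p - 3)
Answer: C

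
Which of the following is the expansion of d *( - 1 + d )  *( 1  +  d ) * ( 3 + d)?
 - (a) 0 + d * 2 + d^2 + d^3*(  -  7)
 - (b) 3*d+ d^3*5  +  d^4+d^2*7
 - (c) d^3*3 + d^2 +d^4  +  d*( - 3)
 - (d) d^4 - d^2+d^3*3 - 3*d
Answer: d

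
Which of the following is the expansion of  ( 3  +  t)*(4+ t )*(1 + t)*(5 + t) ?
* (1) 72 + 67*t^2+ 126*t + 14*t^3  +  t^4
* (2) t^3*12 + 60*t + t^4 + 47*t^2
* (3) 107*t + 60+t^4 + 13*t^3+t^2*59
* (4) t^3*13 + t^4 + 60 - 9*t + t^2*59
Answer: 3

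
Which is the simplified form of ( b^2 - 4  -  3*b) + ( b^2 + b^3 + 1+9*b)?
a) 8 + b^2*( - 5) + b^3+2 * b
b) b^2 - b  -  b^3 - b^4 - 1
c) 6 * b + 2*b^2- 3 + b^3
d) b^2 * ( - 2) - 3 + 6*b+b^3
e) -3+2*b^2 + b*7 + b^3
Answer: c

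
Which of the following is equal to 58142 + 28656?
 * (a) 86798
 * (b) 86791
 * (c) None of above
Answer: a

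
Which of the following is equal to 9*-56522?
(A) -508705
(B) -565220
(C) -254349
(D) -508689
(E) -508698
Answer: E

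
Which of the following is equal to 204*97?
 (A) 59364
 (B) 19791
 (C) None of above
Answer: C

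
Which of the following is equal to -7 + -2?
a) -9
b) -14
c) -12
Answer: a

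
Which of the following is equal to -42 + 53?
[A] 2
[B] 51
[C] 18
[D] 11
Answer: D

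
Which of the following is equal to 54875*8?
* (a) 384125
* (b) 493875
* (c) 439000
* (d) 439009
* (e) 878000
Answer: c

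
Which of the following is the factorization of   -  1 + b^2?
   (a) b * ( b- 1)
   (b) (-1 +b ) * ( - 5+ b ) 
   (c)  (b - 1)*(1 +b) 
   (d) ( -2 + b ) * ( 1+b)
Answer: c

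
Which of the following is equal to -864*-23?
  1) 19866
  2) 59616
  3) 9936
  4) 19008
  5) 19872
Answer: 5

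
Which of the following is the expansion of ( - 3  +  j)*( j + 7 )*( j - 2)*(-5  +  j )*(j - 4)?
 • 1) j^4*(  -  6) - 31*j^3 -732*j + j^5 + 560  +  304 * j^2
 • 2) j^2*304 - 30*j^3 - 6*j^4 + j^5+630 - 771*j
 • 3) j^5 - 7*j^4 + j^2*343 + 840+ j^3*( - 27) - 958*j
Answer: 3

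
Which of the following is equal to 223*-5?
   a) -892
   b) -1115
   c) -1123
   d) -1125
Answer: b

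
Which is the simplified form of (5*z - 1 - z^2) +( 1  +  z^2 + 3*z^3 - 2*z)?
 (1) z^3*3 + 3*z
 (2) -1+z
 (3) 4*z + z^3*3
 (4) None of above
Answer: 1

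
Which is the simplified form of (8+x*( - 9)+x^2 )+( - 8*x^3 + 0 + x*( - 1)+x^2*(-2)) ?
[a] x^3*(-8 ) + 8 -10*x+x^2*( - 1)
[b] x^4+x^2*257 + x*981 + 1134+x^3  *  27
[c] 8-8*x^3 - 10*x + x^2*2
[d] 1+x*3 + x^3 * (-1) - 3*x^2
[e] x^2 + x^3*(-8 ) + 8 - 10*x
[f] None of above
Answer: a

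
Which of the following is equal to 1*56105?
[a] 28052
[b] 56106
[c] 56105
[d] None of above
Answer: c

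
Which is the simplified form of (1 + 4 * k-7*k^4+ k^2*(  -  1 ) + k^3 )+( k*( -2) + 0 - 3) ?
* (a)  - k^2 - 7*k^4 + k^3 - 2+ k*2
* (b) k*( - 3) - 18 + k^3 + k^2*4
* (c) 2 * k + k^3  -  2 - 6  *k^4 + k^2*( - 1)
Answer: a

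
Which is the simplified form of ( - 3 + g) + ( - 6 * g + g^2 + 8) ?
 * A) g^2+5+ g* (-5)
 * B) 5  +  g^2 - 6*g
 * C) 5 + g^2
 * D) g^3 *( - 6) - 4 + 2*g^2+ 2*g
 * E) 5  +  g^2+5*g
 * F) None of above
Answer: A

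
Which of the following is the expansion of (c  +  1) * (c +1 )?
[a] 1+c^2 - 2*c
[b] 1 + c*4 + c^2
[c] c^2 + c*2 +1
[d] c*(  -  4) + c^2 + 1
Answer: c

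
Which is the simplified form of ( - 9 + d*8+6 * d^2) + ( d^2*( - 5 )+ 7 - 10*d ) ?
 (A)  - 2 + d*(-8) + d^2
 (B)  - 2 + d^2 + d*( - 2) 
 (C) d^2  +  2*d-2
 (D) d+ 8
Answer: B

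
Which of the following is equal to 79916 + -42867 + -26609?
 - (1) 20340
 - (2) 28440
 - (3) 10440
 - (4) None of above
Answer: 3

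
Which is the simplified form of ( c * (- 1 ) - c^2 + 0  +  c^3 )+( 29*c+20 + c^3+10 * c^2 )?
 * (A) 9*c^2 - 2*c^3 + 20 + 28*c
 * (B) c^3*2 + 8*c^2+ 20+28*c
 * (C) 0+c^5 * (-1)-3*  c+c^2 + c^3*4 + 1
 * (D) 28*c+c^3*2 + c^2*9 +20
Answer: D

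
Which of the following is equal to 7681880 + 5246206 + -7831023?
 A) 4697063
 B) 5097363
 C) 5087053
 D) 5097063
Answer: D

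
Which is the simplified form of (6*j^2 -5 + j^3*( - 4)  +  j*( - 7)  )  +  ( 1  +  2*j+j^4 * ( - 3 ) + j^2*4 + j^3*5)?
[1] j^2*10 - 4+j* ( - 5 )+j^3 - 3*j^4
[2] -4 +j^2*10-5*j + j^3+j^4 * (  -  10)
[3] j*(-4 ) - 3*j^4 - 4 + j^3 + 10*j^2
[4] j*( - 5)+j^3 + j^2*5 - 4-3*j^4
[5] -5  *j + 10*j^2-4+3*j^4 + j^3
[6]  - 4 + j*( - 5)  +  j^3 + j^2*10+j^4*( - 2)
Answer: 1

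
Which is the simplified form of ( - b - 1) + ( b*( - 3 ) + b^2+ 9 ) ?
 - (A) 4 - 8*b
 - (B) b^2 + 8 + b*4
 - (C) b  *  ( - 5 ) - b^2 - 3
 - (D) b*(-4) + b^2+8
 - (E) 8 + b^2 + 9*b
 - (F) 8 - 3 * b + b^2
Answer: D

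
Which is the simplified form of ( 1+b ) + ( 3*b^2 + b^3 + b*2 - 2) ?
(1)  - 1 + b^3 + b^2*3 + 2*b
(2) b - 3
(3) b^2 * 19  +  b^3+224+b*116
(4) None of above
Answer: 4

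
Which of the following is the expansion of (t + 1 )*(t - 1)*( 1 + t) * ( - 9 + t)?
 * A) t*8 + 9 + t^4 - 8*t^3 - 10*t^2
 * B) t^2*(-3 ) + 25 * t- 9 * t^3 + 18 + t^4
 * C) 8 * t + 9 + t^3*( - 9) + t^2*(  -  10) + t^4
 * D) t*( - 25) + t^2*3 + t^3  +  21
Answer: A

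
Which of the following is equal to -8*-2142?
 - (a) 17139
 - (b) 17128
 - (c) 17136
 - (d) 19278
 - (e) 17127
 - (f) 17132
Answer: c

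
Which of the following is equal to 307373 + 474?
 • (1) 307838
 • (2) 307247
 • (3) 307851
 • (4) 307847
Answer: 4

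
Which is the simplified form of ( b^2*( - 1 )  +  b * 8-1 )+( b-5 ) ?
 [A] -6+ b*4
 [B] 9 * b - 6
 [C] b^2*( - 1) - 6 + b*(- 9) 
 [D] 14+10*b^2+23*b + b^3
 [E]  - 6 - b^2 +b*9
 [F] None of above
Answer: E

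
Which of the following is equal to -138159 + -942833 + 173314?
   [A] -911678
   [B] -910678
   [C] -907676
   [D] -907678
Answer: D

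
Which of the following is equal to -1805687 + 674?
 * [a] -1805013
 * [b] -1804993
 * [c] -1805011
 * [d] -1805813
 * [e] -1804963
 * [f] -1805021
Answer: a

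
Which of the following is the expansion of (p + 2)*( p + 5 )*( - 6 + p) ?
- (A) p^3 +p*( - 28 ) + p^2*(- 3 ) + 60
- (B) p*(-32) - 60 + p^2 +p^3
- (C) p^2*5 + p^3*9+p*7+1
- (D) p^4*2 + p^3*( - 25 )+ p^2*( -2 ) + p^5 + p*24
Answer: B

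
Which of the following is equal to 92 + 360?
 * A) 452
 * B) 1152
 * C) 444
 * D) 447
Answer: A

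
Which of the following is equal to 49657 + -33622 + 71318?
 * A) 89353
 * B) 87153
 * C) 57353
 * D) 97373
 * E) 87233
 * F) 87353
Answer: F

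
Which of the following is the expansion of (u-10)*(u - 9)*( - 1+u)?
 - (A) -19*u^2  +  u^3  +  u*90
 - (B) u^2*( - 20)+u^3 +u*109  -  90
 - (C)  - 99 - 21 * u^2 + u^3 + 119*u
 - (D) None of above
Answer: B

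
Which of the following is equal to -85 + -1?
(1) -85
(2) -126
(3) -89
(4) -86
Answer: 4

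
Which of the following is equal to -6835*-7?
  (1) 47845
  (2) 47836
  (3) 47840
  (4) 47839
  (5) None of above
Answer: 1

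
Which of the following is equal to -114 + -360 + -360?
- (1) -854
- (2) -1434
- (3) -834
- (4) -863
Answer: 3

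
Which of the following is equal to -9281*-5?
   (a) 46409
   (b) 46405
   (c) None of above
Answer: b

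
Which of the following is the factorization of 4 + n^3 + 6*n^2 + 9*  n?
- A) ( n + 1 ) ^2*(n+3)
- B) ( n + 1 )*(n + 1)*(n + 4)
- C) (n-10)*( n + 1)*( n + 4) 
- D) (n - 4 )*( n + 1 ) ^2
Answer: B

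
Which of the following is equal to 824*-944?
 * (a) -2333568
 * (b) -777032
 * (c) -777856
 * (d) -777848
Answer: c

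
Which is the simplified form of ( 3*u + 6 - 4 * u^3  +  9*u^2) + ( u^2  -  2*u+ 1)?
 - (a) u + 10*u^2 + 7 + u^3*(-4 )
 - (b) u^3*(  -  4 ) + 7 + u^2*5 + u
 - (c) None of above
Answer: a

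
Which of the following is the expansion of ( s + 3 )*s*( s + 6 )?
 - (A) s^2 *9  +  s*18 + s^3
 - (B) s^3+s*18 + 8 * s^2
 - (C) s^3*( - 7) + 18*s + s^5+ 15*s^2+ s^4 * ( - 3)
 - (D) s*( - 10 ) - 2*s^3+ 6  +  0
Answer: A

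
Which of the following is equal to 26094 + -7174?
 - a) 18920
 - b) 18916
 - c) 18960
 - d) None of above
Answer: a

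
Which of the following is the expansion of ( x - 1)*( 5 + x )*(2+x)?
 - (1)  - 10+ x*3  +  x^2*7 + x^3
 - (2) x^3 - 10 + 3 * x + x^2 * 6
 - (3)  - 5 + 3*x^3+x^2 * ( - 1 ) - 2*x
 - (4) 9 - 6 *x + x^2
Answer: 2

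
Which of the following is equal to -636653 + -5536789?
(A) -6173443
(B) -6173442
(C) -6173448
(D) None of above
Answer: B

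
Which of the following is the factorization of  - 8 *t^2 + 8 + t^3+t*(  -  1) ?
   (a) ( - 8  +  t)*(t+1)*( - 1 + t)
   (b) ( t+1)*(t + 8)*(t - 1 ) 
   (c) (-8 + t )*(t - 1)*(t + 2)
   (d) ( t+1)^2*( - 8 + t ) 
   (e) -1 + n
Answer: a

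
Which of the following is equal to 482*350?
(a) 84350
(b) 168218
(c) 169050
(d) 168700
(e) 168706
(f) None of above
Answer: d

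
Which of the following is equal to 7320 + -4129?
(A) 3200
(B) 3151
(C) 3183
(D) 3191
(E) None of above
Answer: D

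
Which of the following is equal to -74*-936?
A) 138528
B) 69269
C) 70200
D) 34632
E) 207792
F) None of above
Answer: F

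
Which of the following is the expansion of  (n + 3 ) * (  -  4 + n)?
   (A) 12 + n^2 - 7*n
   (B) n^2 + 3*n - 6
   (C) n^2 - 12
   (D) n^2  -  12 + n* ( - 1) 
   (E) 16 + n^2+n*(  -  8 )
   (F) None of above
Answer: D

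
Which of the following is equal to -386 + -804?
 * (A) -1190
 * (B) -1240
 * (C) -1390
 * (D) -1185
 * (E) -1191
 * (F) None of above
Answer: A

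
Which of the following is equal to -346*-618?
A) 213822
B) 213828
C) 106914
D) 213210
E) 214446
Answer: B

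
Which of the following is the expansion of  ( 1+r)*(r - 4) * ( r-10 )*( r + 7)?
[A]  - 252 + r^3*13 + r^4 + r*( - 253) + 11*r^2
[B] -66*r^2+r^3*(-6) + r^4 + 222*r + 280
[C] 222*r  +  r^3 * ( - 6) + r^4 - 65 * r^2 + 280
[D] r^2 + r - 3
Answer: C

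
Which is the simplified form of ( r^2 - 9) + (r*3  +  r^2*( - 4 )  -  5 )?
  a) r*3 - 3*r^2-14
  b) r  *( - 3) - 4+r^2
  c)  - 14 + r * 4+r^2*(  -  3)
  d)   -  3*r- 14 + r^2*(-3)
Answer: a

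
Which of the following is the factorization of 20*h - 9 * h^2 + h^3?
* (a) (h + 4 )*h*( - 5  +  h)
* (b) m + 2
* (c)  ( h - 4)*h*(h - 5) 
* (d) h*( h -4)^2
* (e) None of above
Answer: c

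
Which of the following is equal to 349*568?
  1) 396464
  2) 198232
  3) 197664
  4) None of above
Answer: 2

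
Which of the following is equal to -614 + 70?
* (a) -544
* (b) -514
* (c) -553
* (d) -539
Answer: a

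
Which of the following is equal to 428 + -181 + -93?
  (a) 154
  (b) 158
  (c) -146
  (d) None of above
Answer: a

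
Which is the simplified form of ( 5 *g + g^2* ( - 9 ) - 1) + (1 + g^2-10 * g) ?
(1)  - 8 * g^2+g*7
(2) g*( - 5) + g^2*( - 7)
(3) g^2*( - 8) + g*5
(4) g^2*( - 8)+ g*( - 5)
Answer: 4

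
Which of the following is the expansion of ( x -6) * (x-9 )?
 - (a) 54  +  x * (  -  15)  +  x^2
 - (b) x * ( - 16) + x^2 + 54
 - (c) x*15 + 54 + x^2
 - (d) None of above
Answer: a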